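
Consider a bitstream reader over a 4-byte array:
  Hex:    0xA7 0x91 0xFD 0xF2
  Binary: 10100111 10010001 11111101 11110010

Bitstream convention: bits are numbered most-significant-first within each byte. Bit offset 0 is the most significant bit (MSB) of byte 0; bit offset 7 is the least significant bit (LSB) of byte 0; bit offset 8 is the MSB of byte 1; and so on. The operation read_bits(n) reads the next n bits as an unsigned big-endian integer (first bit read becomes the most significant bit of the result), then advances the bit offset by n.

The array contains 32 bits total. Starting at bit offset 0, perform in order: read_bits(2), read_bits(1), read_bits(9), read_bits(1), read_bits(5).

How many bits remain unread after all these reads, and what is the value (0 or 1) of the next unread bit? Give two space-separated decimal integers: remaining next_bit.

Answer: 14 1

Derivation:
Read 1: bits[0:2] width=2 -> value=2 (bin 10); offset now 2 = byte 0 bit 2; 30 bits remain
Read 2: bits[2:3] width=1 -> value=1 (bin 1); offset now 3 = byte 0 bit 3; 29 bits remain
Read 3: bits[3:12] width=9 -> value=121 (bin 001111001); offset now 12 = byte 1 bit 4; 20 bits remain
Read 4: bits[12:13] width=1 -> value=0 (bin 0); offset now 13 = byte 1 bit 5; 19 bits remain
Read 5: bits[13:18] width=5 -> value=7 (bin 00111); offset now 18 = byte 2 bit 2; 14 bits remain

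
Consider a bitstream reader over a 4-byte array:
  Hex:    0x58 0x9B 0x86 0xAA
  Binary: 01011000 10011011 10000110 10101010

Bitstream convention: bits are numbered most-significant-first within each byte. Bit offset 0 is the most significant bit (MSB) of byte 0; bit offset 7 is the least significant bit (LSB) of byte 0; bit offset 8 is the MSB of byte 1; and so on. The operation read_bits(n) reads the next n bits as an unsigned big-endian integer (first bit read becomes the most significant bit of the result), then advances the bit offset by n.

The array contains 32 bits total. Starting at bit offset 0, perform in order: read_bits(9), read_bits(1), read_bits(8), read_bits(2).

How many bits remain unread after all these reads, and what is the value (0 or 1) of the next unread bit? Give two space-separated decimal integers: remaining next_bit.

Read 1: bits[0:9] width=9 -> value=177 (bin 010110001); offset now 9 = byte 1 bit 1; 23 bits remain
Read 2: bits[9:10] width=1 -> value=0 (bin 0); offset now 10 = byte 1 bit 2; 22 bits remain
Read 3: bits[10:18] width=8 -> value=110 (bin 01101110); offset now 18 = byte 2 bit 2; 14 bits remain
Read 4: bits[18:20] width=2 -> value=0 (bin 00); offset now 20 = byte 2 bit 4; 12 bits remain

Answer: 12 0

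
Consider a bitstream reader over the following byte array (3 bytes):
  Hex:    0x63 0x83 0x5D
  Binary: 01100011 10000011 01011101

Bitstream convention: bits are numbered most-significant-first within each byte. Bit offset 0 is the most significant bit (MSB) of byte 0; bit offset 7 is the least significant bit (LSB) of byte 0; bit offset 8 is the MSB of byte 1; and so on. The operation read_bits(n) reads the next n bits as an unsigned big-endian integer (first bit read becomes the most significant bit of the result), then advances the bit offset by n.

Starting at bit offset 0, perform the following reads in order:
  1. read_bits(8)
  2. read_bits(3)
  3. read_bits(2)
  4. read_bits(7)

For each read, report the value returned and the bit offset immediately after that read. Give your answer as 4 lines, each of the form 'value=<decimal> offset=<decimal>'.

Read 1: bits[0:8] width=8 -> value=99 (bin 01100011); offset now 8 = byte 1 bit 0; 16 bits remain
Read 2: bits[8:11] width=3 -> value=4 (bin 100); offset now 11 = byte 1 bit 3; 13 bits remain
Read 3: bits[11:13] width=2 -> value=0 (bin 00); offset now 13 = byte 1 bit 5; 11 bits remain
Read 4: bits[13:20] width=7 -> value=53 (bin 0110101); offset now 20 = byte 2 bit 4; 4 bits remain

Answer: value=99 offset=8
value=4 offset=11
value=0 offset=13
value=53 offset=20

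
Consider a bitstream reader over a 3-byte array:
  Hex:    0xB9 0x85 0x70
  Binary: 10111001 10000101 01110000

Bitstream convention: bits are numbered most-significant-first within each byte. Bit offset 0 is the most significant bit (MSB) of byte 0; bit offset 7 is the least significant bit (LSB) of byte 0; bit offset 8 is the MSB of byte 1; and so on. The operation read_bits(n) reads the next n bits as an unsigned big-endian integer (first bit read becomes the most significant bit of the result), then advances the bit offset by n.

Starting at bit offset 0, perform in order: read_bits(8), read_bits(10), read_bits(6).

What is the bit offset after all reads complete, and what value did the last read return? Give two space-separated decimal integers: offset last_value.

Answer: 24 48

Derivation:
Read 1: bits[0:8] width=8 -> value=185 (bin 10111001); offset now 8 = byte 1 bit 0; 16 bits remain
Read 2: bits[8:18] width=10 -> value=533 (bin 1000010101); offset now 18 = byte 2 bit 2; 6 bits remain
Read 3: bits[18:24] width=6 -> value=48 (bin 110000); offset now 24 = byte 3 bit 0; 0 bits remain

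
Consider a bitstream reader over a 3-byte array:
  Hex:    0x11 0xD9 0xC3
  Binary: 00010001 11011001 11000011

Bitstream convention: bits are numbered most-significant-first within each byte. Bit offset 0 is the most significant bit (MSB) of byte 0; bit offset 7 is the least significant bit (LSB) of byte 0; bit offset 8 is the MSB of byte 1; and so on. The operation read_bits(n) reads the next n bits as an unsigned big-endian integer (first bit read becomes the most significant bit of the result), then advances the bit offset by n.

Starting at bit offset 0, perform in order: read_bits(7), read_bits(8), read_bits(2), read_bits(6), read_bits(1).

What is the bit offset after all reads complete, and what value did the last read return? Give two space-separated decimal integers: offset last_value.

Read 1: bits[0:7] width=7 -> value=8 (bin 0001000); offset now 7 = byte 0 bit 7; 17 bits remain
Read 2: bits[7:15] width=8 -> value=236 (bin 11101100); offset now 15 = byte 1 bit 7; 9 bits remain
Read 3: bits[15:17] width=2 -> value=3 (bin 11); offset now 17 = byte 2 bit 1; 7 bits remain
Read 4: bits[17:23] width=6 -> value=33 (bin 100001); offset now 23 = byte 2 bit 7; 1 bits remain
Read 5: bits[23:24] width=1 -> value=1 (bin 1); offset now 24 = byte 3 bit 0; 0 bits remain

Answer: 24 1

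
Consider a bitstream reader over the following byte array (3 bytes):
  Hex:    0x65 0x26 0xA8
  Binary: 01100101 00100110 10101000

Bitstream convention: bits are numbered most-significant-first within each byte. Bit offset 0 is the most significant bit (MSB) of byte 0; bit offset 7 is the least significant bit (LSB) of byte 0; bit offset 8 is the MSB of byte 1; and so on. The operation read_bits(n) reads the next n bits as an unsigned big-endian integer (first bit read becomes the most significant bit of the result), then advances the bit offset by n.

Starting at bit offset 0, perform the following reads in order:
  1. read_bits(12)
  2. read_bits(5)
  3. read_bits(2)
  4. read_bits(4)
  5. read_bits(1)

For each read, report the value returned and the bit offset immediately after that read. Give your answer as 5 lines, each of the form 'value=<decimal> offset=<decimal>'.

Answer: value=1618 offset=12
value=13 offset=17
value=1 offset=19
value=4 offset=23
value=0 offset=24

Derivation:
Read 1: bits[0:12] width=12 -> value=1618 (bin 011001010010); offset now 12 = byte 1 bit 4; 12 bits remain
Read 2: bits[12:17] width=5 -> value=13 (bin 01101); offset now 17 = byte 2 bit 1; 7 bits remain
Read 3: bits[17:19] width=2 -> value=1 (bin 01); offset now 19 = byte 2 bit 3; 5 bits remain
Read 4: bits[19:23] width=4 -> value=4 (bin 0100); offset now 23 = byte 2 bit 7; 1 bits remain
Read 5: bits[23:24] width=1 -> value=0 (bin 0); offset now 24 = byte 3 bit 0; 0 bits remain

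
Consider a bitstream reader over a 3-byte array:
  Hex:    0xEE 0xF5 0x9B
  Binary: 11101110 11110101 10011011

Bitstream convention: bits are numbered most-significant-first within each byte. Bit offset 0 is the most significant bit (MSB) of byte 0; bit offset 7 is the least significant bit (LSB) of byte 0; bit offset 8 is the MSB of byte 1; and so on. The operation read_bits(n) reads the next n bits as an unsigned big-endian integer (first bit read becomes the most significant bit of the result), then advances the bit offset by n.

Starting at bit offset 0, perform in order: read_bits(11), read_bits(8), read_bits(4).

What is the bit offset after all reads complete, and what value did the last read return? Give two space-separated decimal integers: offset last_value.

Read 1: bits[0:11] width=11 -> value=1911 (bin 11101110111); offset now 11 = byte 1 bit 3; 13 bits remain
Read 2: bits[11:19] width=8 -> value=172 (bin 10101100); offset now 19 = byte 2 bit 3; 5 bits remain
Read 3: bits[19:23] width=4 -> value=13 (bin 1101); offset now 23 = byte 2 bit 7; 1 bits remain

Answer: 23 13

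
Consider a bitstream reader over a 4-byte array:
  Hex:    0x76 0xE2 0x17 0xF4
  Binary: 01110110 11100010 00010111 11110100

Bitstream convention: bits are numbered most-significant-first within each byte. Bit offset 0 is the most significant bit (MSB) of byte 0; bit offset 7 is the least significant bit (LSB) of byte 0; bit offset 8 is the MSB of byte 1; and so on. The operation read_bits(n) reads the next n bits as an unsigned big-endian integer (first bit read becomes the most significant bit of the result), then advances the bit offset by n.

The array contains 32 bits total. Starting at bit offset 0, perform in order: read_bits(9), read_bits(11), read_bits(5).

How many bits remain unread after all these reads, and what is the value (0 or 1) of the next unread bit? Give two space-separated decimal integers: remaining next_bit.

Answer: 7 1

Derivation:
Read 1: bits[0:9] width=9 -> value=237 (bin 011101101); offset now 9 = byte 1 bit 1; 23 bits remain
Read 2: bits[9:20] width=11 -> value=1569 (bin 11000100001); offset now 20 = byte 2 bit 4; 12 bits remain
Read 3: bits[20:25] width=5 -> value=15 (bin 01111); offset now 25 = byte 3 bit 1; 7 bits remain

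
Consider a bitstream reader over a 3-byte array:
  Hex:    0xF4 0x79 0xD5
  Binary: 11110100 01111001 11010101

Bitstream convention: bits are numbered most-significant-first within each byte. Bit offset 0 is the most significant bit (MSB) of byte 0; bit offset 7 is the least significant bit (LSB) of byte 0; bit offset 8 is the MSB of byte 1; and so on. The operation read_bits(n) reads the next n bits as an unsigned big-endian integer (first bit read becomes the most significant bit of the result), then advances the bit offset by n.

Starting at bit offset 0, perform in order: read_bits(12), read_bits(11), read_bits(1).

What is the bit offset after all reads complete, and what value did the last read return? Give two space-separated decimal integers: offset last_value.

Read 1: bits[0:12] width=12 -> value=3911 (bin 111101000111); offset now 12 = byte 1 bit 4; 12 bits remain
Read 2: bits[12:23] width=11 -> value=1258 (bin 10011101010); offset now 23 = byte 2 bit 7; 1 bits remain
Read 3: bits[23:24] width=1 -> value=1 (bin 1); offset now 24 = byte 3 bit 0; 0 bits remain

Answer: 24 1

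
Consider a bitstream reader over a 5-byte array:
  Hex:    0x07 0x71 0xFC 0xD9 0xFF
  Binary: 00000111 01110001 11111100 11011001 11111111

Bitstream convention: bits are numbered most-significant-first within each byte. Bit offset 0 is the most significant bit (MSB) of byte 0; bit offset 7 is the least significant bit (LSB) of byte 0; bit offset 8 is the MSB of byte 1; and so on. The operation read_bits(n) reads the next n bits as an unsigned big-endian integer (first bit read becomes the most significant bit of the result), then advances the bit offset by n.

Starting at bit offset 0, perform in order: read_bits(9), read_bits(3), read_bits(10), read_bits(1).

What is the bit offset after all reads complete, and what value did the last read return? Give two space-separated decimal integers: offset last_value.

Read 1: bits[0:9] width=9 -> value=14 (bin 000001110); offset now 9 = byte 1 bit 1; 31 bits remain
Read 2: bits[9:12] width=3 -> value=7 (bin 111); offset now 12 = byte 1 bit 4; 28 bits remain
Read 3: bits[12:22] width=10 -> value=127 (bin 0001111111); offset now 22 = byte 2 bit 6; 18 bits remain
Read 4: bits[22:23] width=1 -> value=0 (bin 0); offset now 23 = byte 2 bit 7; 17 bits remain

Answer: 23 0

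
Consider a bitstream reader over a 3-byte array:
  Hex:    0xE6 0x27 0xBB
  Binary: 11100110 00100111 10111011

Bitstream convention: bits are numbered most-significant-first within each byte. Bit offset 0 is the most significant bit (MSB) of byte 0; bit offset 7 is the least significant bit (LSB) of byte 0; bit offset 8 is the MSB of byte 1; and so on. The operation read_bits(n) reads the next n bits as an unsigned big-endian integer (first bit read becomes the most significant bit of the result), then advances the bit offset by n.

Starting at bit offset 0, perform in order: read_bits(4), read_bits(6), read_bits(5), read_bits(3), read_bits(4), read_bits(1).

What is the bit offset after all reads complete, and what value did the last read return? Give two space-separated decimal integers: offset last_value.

Read 1: bits[0:4] width=4 -> value=14 (bin 1110); offset now 4 = byte 0 bit 4; 20 bits remain
Read 2: bits[4:10] width=6 -> value=24 (bin 011000); offset now 10 = byte 1 bit 2; 14 bits remain
Read 3: bits[10:15] width=5 -> value=19 (bin 10011); offset now 15 = byte 1 bit 7; 9 bits remain
Read 4: bits[15:18] width=3 -> value=6 (bin 110); offset now 18 = byte 2 bit 2; 6 bits remain
Read 5: bits[18:22] width=4 -> value=14 (bin 1110); offset now 22 = byte 2 bit 6; 2 bits remain
Read 6: bits[22:23] width=1 -> value=1 (bin 1); offset now 23 = byte 2 bit 7; 1 bits remain

Answer: 23 1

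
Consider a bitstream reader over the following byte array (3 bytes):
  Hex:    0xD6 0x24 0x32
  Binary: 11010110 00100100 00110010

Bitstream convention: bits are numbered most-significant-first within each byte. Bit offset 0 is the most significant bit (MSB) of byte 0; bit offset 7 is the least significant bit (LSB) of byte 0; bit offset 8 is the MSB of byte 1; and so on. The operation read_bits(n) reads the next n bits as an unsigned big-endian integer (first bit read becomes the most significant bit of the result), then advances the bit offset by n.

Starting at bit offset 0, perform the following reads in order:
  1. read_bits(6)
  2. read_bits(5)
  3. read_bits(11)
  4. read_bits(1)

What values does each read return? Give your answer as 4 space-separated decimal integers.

Read 1: bits[0:6] width=6 -> value=53 (bin 110101); offset now 6 = byte 0 bit 6; 18 bits remain
Read 2: bits[6:11] width=5 -> value=17 (bin 10001); offset now 11 = byte 1 bit 3; 13 bits remain
Read 3: bits[11:22] width=11 -> value=268 (bin 00100001100); offset now 22 = byte 2 bit 6; 2 bits remain
Read 4: bits[22:23] width=1 -> value=1 (bin 1); offset now 23 = byte 2 bit 7; 1 bits remain

Answer: 53 17 268 1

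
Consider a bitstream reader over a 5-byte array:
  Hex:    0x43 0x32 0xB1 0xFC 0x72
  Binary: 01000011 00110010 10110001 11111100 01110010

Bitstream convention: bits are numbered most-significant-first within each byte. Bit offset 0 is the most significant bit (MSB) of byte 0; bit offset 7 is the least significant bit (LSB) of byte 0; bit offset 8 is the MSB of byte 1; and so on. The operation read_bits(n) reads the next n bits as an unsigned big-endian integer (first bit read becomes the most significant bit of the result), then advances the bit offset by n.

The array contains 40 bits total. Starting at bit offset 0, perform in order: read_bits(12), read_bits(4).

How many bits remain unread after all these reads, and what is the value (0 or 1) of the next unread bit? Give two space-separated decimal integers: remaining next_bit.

Answer: 24 1

Derivation:
Read 1: bits[0:12] width=12 -> value=1075 (bin 010000110011); offset now 12 = byte 1 bit 4; 28 bits remain
Read 2: bits[12:16] width=4 -> value=2 (bin 0010); offset now 16 = byte 2 bit 0; 24 bits remain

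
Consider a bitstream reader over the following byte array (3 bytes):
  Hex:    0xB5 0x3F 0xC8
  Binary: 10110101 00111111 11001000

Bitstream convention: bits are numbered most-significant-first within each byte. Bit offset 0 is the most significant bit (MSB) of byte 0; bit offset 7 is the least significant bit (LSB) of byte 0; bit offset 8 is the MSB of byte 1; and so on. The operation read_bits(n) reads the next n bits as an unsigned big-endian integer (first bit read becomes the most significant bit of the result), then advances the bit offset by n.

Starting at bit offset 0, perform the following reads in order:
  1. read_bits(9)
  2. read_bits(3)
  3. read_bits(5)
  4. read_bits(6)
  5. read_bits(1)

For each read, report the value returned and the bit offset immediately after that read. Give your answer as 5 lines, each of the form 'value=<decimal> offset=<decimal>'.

Answer: value=362 offset=9
value=3 offset=12
value=31 offset=17
value=36 offset=23
value=0 offset=24

Derivation:
Read 1: bits[0:9] width=9 -> value=362 (bin 101101010); offset now 9 = byte 1 bit 1; 15 bits remain
Read 2: bits[9:12] width=3 -> value=3 (bin 011); offset now 12 = byte 1 bit 4; 12 bits remain
Read 3: bits[12:17] width=5 -> value=31 (bin 11111); offset now 17 = byte 2 bit 1; 7 bits remain
Read 4: bits[17:23] width=6 -> value=36 (bin 100100); offset now 23 = byte 2 bit 7; 1 bits remain
Read 5: bits[23:24] width=1 -> value=0 (bin 0); offset now 24 = byte 3 bit 0; 0 bits remain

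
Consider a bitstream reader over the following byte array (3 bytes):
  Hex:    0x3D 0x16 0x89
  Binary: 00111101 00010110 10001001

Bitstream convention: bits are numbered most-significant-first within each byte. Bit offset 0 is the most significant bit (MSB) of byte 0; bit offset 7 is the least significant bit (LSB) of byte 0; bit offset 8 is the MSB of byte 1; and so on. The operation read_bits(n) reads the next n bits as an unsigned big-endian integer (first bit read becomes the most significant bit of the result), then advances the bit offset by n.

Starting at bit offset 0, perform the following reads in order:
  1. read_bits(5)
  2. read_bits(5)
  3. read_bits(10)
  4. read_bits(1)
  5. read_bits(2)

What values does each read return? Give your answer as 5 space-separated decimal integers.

Answer: 7 20 360 1 0

Derivation:
Read 1: bits[0:5] width=5 -> value=7 (bin 00111); offset now 5 = byte 0 bit 5; 19 bits remain
Read 2: bits[5:10] width=5 -> value=20 (bin 10100); offset now 10 = byte 1 bit 2; 14 bits remain
Read 3: bits[10:20] width=10 -> value=360 (bin 0101101000); offset now 20 = byte 2 bit 4; 4 bits remain
Read 4: bits[20:21] width=1 -> value=1 (bin 1); offset now 21 = byte 2 bit 5; 3 bits remain
Read 5: bits[21:23] width=2 -> value=0 (bin 00); offset now 23 = byte 2 bit 7; 1 bits remain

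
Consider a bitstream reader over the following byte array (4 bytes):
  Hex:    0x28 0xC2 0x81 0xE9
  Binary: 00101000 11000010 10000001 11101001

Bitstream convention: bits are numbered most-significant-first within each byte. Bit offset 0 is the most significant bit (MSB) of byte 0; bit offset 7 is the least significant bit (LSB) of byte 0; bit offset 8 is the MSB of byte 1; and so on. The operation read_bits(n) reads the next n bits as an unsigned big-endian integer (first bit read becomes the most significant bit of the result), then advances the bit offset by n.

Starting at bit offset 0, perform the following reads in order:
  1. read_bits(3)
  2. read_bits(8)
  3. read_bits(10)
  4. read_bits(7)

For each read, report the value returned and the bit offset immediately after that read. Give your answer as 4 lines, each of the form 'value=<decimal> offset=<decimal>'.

Read 1: bits[0:3] width=3 -> value=1 (bin 001); offset now 3 = byte 0 bit 3; 29 bits remain
Read 2: bits[3:11] width=8 -> value=70 (bin 01000110); offset now 11 = byte 1 bit 3; 21 bits remain
Read 3: bits[11:21] width=10 -> value=80 (bin 0001010000); offset now 21 = byte 2 bit 5; 11 bits remain
Read 4: bits[21:28] width=7 -> value=30 (bin 0011110); offset now 28 = byte 3 bit 4; 4 bits remain

Answer: value=1 offset=3
value=70 offset=11
value=80 offset=21
value=30 offset=28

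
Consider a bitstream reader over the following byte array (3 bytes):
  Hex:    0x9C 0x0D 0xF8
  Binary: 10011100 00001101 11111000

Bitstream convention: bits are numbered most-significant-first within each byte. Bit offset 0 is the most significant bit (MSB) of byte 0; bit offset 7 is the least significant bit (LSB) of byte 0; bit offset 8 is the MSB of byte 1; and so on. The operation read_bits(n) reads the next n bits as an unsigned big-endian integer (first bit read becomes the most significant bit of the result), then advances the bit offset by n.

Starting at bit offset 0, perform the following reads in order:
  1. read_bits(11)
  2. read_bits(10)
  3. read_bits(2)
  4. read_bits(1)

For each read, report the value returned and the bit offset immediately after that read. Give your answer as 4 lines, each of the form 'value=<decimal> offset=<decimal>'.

Answer: value=1248 offset=11
value=447 offset=21
value=0 offset=23
value=0 offset=24

Derivation:
Read 1: bits[0:11] width=11 -> value=1248 (bin 10011100000); offset now 11 = byte 1 bit 3; 13 bits remain
Read 2: bits[11:21] width=10 -> value=447 (bin 0110111111); offset now 21 = byte 2 bit 5; 3 bits remain
Read 3: bits[21:23] width=2 -> value=0 (bin 00); offset now 23 = byte 2 bit 7; 1 bits remain
Read 4: bits[23:24] width=1 -> value=0 (bin 0); offset now 24 = byte 3 bit 0; 0 bits remain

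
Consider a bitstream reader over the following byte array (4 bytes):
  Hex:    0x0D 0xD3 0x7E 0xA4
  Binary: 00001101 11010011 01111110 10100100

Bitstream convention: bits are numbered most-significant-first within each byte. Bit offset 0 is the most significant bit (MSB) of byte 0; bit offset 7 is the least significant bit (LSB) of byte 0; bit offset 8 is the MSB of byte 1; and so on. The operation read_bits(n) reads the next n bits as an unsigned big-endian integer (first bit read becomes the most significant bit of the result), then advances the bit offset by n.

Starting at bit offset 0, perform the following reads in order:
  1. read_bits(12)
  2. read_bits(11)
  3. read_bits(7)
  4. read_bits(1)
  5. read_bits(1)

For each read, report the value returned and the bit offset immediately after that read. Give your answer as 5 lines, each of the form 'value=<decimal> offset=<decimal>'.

Read 1: bits[0:12] width=12 -> value=221 (bin 000011011101); offset now 12 = byte 1 bit 4; 20 bits remain
Read 2: bits[12:23] width=11 -> value=447 (bin 00110111111); offset now 23 = byte 2 bit 7; 9 bits remain
Read 3: bits[23:30] width=7 -> value=41 (bin 0101001); offset now 30 = byte 3 bit 6; 2 bits remain
Read 4: bits[30:31] width=1 -> value=0 (bin 0); offset now 31 = byte 3 bit 7; 1 bits remain
Read 5: bits[31:32] width=1 -> value=0 (bin 0); offset now 32 = byte 4 bit 0; 0 bits remain

Answer: value=221 offset=12
value=447 offset=23
value=41 offset=30
value=0 offset=31
value=0 offset=32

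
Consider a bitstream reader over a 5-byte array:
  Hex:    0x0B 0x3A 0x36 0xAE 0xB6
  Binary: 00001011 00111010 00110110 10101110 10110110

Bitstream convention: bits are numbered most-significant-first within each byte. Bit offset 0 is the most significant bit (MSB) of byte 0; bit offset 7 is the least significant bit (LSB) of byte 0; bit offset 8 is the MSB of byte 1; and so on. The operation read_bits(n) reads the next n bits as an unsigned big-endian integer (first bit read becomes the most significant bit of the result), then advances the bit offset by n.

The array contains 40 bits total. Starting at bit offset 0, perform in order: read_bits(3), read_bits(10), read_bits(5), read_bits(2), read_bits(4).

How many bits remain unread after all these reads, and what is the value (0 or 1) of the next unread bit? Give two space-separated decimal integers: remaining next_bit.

Read 1: bits[0:3] width=3 -> value=0 (bin 000); offset now 3 = byte 0 bit 3; 37 bits remain
Read 2: bits[3:13] width=10 -> value=359 (bin 0101100111); offset now 13 = byte 1 bit 5; 27 bits remain
Read 3: bits[13:18] width=5 -> value=8 (bin 01000); offset now 18 = byte 2 bit 2; 22 bits remain
Read 4: bits[18:20] width=2 -> value=3 (bin 11); offset now 20 = byte 2 bit 4; 20 bits remain
Read 5: bits[20:24] width=4 -> value=6 (bin 0110); offset now 24 = byte 3 bit 0; 16 bits remain

Answer: 16 1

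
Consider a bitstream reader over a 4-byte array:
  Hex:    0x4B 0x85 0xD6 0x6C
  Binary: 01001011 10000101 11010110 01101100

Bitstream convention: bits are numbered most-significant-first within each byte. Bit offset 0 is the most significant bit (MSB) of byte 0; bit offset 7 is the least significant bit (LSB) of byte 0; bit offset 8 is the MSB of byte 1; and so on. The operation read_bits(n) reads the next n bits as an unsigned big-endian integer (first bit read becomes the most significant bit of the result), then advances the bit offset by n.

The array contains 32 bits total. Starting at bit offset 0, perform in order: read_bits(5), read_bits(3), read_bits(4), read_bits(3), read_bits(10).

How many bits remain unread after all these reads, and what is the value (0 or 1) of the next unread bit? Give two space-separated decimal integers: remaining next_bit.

Answer: 7 1

Derivation:
Read 1: bits[0:5] width=5 -> value=9 (bin 01001); offset now 5 = byte 0 bit 5; 27 bits remain
Read 2: bits[5:8] width=3 -> value=3 (bin 011); offset now 8 = byte 1 bit 0; 24 bits remain
Read 3: bits[8:12] width=4 -> value=8 (bin 1000); offset now 12 = byte 1 bit 4; 20 bits remain
Read 4: bits[12:15] width=3 -> value=2 (bin 010); offset now 15 = byte 1 bit 7; 17 bits remain
Read 5: bits[15:25] width=10 -> value=940 (bin 1110101100); offset now 25 = byte 3 bit 1; 7 bits remain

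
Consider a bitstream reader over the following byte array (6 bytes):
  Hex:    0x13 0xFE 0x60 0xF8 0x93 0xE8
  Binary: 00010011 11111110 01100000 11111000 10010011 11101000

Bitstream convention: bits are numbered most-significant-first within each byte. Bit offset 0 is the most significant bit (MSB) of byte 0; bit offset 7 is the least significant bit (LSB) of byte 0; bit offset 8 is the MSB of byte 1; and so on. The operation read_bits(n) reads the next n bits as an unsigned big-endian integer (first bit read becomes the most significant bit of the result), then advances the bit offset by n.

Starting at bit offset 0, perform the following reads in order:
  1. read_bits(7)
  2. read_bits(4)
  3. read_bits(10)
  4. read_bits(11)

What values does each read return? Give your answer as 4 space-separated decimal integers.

Answer: 9 15 972 248

Derivation:
Read 1: bits[0:7] width=7 -> value=9 (bin 0001001); offset now 7 = byte 0 bit 7; 41 bits remain
Read 2: bits[7:11] width=4 -> value=15 (bin 1111); offset now 11 = byte 1 bit 3; 37 bits remain
Read 3: bits[11:21] width=10 -> value=972 (bin 1111001100); offset now 21 = byte 2 bit 5; 27 bits remain
Read 4: bits[21:32] width=11 -> value=248 (bin 00011111000); offset now 32 = byte 4 bit 0; 16 bits remain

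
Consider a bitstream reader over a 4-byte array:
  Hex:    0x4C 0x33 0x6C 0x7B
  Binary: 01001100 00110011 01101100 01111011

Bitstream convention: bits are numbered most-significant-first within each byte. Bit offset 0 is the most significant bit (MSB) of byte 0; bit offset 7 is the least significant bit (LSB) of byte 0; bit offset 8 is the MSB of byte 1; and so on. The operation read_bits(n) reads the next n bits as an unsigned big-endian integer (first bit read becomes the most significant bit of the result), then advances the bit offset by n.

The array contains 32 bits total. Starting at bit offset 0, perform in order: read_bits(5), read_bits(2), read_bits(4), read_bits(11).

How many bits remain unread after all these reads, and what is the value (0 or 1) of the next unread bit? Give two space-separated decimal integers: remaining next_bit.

Read 1: bits[0:5] width=5 -> value=9 (bin 01001); offset now 5 = byte 0 bit 5; 27 bits remain
Read 2: bits[5:7] width=2 -> value=2 (bin 10); offset now 7 = byte 0 bit 7; 25 bits remain
Read 3: bits[7:11] width=4 -> value=1 (bin 0001); offset now 11 = byte 1 bit 3; 21 bits remain
Read 4: bits[11:22] width=11 -> value=1243 (bin 10011011011); offset now 22 = byte 2 bit 6; 10 bits remain

Answer: 10 0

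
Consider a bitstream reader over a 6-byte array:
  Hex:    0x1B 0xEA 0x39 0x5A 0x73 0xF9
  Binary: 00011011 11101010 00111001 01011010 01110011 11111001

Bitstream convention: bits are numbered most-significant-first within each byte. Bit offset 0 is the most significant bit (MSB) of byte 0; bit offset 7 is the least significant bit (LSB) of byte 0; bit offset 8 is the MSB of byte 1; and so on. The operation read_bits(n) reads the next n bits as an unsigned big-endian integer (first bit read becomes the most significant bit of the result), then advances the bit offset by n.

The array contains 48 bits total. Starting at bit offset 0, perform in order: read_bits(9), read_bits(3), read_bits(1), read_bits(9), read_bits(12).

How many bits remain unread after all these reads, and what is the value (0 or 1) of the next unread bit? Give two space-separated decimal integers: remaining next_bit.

Answer: 14 1

Derivation:
Read 1: bits[0:9] width=9 -> value=55 (bin 000110111); offset now 9 = byte 1 bit 1; 39 bits remain
Read 2: bits[9:12] width=3 -> value=6 (bin 110); offset now 12 = byte 1 bit 4; 36 bits remain
Read 3: bits[12:13] width=1 -> value=1 (bin 1); offset now 13 = byte 1 bit 5; 35 bits remain
Read 4: bits[13:22] width=9 -> value=142 (bin 010001110); offset now 22 = byte 2 bit 6; 26 bits remain
Read 5: bits[22:34] width=12 -> value=1385 (bin 010101101001); offset now 34 = byte 4 bit 2; 14 bits remain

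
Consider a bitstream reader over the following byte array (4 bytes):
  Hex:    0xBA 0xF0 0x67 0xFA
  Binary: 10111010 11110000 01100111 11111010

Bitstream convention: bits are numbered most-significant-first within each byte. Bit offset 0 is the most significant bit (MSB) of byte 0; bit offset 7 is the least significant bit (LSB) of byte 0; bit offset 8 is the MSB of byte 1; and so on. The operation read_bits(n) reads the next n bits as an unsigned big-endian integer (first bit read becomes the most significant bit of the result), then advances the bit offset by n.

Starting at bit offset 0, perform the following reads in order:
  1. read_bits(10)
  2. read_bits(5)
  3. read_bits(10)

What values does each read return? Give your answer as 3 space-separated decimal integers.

Answer: 747 24 207

Derivation:
Read 1: bits[0:10] width=10 -> value=747 (bin 1011101011); offset now 10 = byte 1 bit 2; 22 bits remain
Read 2: bits[10:15] width=5 -> value=24 (bin 11000); offset now 15 = byte 1 bit 7; 17 bits remain
Read 3: bits[15:25] width=10 -> value=207 (bin 0011001111); offset now 25 = byte 3 bit 1; 7 bits remain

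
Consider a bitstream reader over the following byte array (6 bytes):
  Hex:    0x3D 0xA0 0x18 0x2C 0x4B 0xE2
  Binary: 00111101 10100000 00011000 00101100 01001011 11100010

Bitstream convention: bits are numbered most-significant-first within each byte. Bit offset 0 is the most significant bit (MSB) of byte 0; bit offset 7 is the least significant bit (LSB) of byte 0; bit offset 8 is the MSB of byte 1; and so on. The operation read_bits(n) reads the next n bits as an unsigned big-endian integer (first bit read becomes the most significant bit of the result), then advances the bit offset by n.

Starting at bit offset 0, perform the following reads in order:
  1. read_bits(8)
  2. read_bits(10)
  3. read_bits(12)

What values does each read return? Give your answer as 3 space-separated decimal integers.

Read 1: bits[0:8] width=8 -> value=61 (bin 00111101); offset now 8 = byte 1 bit 0; 40 bits remain
Read 2: bits[8:18] width=10 -> value=640 (bin 1010000000); offset now 18 = byte 2 bit 2; 30 bits remain
Read 3: bits[18:30] width=12 -> value=1547 (bin 011000001011); offset now 30 = byte 3 bit 6; 18 bits remain

Answer: 61 640 1547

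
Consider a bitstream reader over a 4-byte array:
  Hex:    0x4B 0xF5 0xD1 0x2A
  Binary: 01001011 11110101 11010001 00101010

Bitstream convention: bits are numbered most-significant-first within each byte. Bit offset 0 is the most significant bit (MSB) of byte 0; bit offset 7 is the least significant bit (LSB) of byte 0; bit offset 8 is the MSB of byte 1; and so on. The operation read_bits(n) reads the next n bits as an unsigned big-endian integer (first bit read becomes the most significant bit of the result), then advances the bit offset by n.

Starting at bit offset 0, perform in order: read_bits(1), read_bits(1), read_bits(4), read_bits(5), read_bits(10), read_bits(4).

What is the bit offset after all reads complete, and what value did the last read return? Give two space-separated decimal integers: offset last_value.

Answer: 25 2

Derivation:
Read 1: bits[0:1] width=1 -> value=0 (bin 0); offset now 1 = byte 0 bit 1; 31 bits remain
Read 2: bits[1:2] width=1 -> value=1 (bin 1); offset now 2 = byte 0 bit 2; 30 bits remain
Read 3: bits[2:6] width=4 -> value=2 (bin 0010); offset now 6 = byte 0 bit 6; 26 bits remain
Read 4: bits[6:11] width=5 -> value=31 (bin 11111); offset now 11 = byte 1 bit 3; 21 bits remain
Read 5: bits[11:21] width=10 -> value=698 (bin 1010111010); offset now 21 = byte 2 bit 5; 11 bits remain
Read 6: bits[21:25] width=4 -> value=2 (bin 0010); offset now 25 = byte 3 bit 1; 7 bits remain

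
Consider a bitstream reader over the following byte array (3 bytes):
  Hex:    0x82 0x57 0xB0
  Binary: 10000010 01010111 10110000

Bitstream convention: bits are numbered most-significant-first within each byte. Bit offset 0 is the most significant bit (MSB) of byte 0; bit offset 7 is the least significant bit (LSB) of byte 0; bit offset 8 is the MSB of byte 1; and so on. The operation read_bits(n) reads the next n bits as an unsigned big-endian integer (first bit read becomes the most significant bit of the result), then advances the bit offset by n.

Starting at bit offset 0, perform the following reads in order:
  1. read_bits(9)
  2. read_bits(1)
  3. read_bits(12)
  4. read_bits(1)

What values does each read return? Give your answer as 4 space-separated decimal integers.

Read 1: bits[0:9] width=9 -> value=260 (bin 100000100); offset now 9 = byte 1 bit 1; 15 bits remain
Read 2: bits[9:10] width=1 -> value=1 (bin 1); offset now 10 = byte 1 bit 2; 14 bits remain
Read 3: bits[10:22] width=12 -> value=1516 (bin 010111101100); offset now 22 = byte 2 bit 6; 2 bits remain
Read 4: bits[22:23] width=1 -> value=0 (bin 0); offset now 23 = byte 2 bit 7; 1 bits remain

Answer: 260 1 1516 0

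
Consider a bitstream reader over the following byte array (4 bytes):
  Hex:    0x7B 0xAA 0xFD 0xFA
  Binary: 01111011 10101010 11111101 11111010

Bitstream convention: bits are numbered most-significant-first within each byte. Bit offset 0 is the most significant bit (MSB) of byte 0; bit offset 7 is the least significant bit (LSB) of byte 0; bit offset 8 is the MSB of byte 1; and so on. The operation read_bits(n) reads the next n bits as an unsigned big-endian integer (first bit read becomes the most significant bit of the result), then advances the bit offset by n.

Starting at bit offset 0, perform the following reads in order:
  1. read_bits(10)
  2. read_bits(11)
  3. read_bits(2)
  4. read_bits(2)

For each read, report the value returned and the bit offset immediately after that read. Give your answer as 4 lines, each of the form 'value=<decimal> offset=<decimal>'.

Read 1: bits[0:10] width=10 -> value=494 (bin 0111101110); offset now 10 = byte 1 bit 2; 22 bits remain
Read 2: bits[10:21] width=11 -> value=1375 (bin 10101011111); offset now 21 = byte 2 bit 5; 11 bits remain
Read 3: bits[21:23] width=2 -> value=2 (bin 10); offset now 23 = byte 2 bit 7; 9 bits remain
Read 4: bits[23:25] width=2 -> value=3 (bin 11); offset now 25 = byte 3 bit 1; 7 bits remain

Answer: value=494 offset=10
value=1375 offset=21
value=2 offset=23
value=3 offset=25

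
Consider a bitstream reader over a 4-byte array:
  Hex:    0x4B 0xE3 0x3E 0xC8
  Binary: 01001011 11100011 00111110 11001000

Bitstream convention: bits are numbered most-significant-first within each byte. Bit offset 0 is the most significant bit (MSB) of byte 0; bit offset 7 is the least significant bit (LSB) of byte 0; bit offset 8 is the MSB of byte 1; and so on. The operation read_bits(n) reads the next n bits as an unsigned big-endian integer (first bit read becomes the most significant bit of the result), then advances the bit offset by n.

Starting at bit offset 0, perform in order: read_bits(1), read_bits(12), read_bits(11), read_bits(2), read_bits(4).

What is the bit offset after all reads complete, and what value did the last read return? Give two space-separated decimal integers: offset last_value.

Read 1: bits[0:1] width=1 -> value=0 (bin 0); offset now 1 = byte 0 bit 1; 31 bits remain
Read 2: bits[1:13] width=12 -> value=2428 (bin 100101111100); offset now 13 = byte 1 bit 5; 19 bits remain
Read 3: bits[13:24] width=11 -> value=830 (bin 01100111110); offset now 24 = byte 3 bit 0; 8 bits remain
Read 4: bits[24:26] width=2 -> value=3 (bin 11); offset now 26 = byte 3 bit 2; 6 bits remain
Read 5: bits[26:30] width=4 -> value=2 (bin 0010); offset now 30 = byte 3 bit 6; 2 bits remain

Answer: 30 2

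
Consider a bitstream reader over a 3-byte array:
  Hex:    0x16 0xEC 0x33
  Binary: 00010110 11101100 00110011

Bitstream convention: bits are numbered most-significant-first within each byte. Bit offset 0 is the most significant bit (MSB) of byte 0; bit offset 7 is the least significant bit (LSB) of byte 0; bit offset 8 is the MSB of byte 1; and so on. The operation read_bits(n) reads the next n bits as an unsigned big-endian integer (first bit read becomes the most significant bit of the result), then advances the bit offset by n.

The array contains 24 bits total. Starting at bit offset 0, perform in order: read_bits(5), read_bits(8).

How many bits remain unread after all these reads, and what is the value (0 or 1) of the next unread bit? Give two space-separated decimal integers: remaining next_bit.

Answer: 11 1

Derivation:
Read 1: bits[0:5] width=5 -> value=2 (bin 00010); offset now 5 = byte 0 bit 5; 19 bits remain
Read 2: bits[5:13] width=8 -> value=221 (bin 11011101); offset now 13 = byte 1 bit 5; 11 bits remain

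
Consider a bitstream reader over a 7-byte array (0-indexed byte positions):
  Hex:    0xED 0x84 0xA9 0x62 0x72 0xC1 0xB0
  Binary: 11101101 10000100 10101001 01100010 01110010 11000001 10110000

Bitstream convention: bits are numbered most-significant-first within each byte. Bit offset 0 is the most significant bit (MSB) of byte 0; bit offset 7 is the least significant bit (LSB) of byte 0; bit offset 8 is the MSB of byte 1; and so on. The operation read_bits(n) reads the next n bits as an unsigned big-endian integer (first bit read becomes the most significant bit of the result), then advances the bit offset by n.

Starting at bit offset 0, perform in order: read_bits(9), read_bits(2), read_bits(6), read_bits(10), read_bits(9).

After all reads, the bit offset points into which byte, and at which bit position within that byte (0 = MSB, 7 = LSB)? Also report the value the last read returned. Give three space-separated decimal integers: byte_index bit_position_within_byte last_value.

Answer: 4 4 39

Derivation:
Read 1: bits[0:9] width=9 -> value=475 (bin 111011011); offset now 9 = byte 1 bit 1; 47 bits remain
Read 2: bits[9:11] width=2 -> value=0 (bin 00); offset now 11 = byte 1 bit 3; 45 bits remain
Read 3: bits[11:17] width=6 -> value=9 (bin 001001); offset now 17 = byte 2 bit 1; 39 bits remain
Read 4: bits[17:27] width=10 -> value=331 (bin 0101001011); offset now 27 = byte 3 bit 3; 29 bits remain
Read 5: bits[27:36] width=9 -> value=39 (bin 000100111); offset now 36 = byte 4 bit 4; 20 bits remain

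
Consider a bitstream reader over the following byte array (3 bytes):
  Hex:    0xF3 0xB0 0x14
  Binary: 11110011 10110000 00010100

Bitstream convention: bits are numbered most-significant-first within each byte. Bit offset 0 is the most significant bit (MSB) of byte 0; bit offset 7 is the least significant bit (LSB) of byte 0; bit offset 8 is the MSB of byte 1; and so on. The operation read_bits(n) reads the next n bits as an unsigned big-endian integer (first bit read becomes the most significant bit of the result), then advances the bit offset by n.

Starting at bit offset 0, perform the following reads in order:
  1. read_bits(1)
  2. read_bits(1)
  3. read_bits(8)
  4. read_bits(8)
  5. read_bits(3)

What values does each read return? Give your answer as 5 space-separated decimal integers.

Read 1: bits[0:1] width=1 -> value=1 (bin 1); offset now 1 = byte 0 bit 1; 23 bits remain
Read 2: bits[1:2] width=1 -> value=1 (bin 1); offset now 2 = byte 0 bit 2; 22 bits remain
Read 3: bits[2:10] width=8 -> value=206 (bin 11001110); offset now 10 = byte 1 bit 2; 14 bits remain
Read 4: bits[10:18] width=8 -> value=192 (bin 11000000); offset now 18 = byte 2 bit 2; 6 bits remain
Read 5: bits[18:21] width=3 -> value=2 (bin 010); offset now 21 = byte 2 bit 5; 3 bits remain

Answer: 1 1 206 192 2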